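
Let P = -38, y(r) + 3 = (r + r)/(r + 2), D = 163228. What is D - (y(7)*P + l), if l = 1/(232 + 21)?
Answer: 371545165/2277 ≈ 1.6317e+5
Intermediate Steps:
l = 1/253 ≈ 0.0039526
y(r) = -3 + 2*r/(2 + r) (y(r) = -3 + (r + r)/(r + 2) = -3 + (2*r)/(2 + r) = -3 + 2*r/(2 + r))
D - (y(7)*P + l) = 163228 - (((-6 - 1*7)/(2 + 7))*(-38) + 1/253) = 163228 - (((-6 - 7)/9)*(-38) + 1/253) = 163228 - (((1/9)*(-13))*(-38) + 1/253) = 163228 - (-13/9*(-38) + 1/253) = 163228 - (494/9 + 1/253) = 163228 - 1*124991/2277 = 163228 - 124991/2277 = 371545165/2277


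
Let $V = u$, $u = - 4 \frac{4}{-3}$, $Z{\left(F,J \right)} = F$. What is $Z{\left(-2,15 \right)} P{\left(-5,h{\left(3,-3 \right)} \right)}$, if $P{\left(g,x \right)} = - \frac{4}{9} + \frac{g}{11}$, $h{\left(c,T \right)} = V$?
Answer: $\frac{178}{99} \approx 1.798$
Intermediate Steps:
$u = \frac{16}{3}$ ($u = - 4 \cdot 4 \left(- \frac{1}{3}\right) = \left(-4\right) \left(- \frac{4}{3}\right) = \frac{16}{3} \approx 5.3333$)
$V = \frac{16}{3} \approx 5.3333$
$h{\left(c,T \right)} = \frac{16}{3}$
$P{\left(g,x \right)} = - \frac{4}{9} + \frac{g}{11}$ ($P{\left(g,x \right)} = \left(-4\right) \frac{1}{9} + g \frac{1}{11} = - \frac{4}{9} + \frac{g}{11}$)
$Z{\left(-2,15 \right)} P{\left(-5,h{\left(3,-3 \right)} \right)} = - 2 \left(- \frac{4}{9} + \frac{1}{11} \left(-5\right)\right) = - 2 \left(- \frac{4}{9} - \frac{5}{11}\right) = \left(-2\right) \left(- \frac{89}{99}\right) = \frac{178}{99}$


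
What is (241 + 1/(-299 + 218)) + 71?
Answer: 25271/81 ≈ 311.99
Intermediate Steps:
(241 + 1/(-299 + 218)) + 71 = (241 + 1/(-81)) + 71 = (241 - 1/81) + 71 = 19520/81 + 71 = 25271/81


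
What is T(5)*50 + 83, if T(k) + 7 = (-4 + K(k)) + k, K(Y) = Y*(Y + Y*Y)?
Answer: 7283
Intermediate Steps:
K(Y) = Y*(Y + Y²)
T(k) = -11 + k + k²*(1 + k) (T(k) = -7 + ((-4 + k²*(1 + k)) + k) = -7 + (-4 + k + k²*(1 + k)) = -11 + k + k²*(1 + k))
T(5)*50 + 83 = (-11 + 5 + 5²*(1 + 5))*50 + 83 = (-11 + 5 + 25*6)*50 + 83 = (-11 + 5 + 150)*50 + 83 = 144*50 + 83 = 7200 + 83 = 7283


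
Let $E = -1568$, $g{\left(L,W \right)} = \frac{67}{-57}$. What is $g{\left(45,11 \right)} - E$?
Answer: $\frac{89309}{57} \approx 1566.8$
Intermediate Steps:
$g{\left(L,W \right)} = - \frac{67}{57}$ ($g{\left(L,W \right)} = 67 \left(- \frac{1}{57}\right) = - \frac{67}{57}$)
$g{\left(45,11 \right)} - E = - \frac{67}{57} - -1568 = - \frac{67}{57} + 1568 = \frac{89309}{57}$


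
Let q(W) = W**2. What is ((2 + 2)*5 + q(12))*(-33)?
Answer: -5412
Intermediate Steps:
((2 + 2)*5 + q(12))*(-33) = ((2 + 2)*5 + 12**2)*(-33) = (4*5 + 144)*(-33) = (20 + 144)*(-33) = 164*(-33) = -5412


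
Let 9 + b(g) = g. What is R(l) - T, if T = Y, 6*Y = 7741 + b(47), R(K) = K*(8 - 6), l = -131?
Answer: -3117/2 ≈ -1558.5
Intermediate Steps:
b(g) = -9 + g
R(K) = 2*K (R(K) = K*2 = 2*K)
Y = 2593/2 (Y = (7741 + (-9 + 47))/6 = (7741 + 38)/6 = (⅙)*7779 = 2593/2 ≈ 1296.5)
T = 2593/2 ≈ 1296.5
R(l) - T = 2*(-131) - 1*2593/2 = -262 - 2593/2 = -3117/2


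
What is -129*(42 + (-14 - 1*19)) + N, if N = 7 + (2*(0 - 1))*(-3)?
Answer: -1148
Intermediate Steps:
N = 13 (N = 7 + (2*(-1))*(-3) = 7 - 2*(-3) = 7 + 6 = 13)
-129*(42 + (-14 - 1*19)) + N = -129*(42 + (-14 - 1*19)) + 13 = -129*(42 + (-14 - 19)) + 13 = -129*(42 - 33) + 13 = -129*9 + 13 = -1161 + 13 = -1148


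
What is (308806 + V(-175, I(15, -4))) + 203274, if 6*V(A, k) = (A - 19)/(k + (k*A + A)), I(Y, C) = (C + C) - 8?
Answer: 4008050063/7827 ≈ 5.1208e+5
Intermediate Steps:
I(Y, C) = -8 + 2*C (I(Y, C) = 2*C - 8 = -8 + 2*C)
V(A, k) = (-19 + A)/(6*(A + k + A*k)) (V(A, k) = ((A - 19)/(k + (k*A + A)))/6 = ((-19 + A)/(k + (A*k + A)))/6 = ((-19 + A)/(k + (A + A*k)))/6 = ((-19 + A)/(A + k + A*k))/6 = (-19 + A)/(6*(A + k + A*k)))
(308806 + V(-175, I(15, -4))) + 203274 = (308806 + (-19/6 + (⅙)*(-175))/(-175 + (-8 + 2*(-4)) - 175*(-8 + 2*(-4)))) + 203274 = (308806 + (-19/6 - 175/6)/(-175 + (-8 - 8) - 175*(-8 - 8))) + 203274 = (308806 - 97/3/(-175 - 16 - 175*(-16))) + 203274 = (308806 - 97/3/(-175 - 16 + 2800)) + 203274 = (308806 - 97/3/2609) + 203274 = (308806 + (1/2609)*(-97/3)) + 203274 = (308806 - 97/7827) + 203274 = 2417024465/7827 + 203274 = 4008050063/7827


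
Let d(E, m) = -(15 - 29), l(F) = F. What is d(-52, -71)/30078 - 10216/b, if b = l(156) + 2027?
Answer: -153623143/32830137 ≈ -4.6793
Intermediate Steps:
d(E, m) = 14 (d(E, m) = -1*(-14) = 14)
b = 2183 (b = 156 + 2027 = 2183)
d(-52, -71)/30078 - 10216/b = 14/30078 - 10216/2183 = 14*(1/30078) - 10216*1/2183 = 7/15039 - 10216/2183 = -153623143/32830137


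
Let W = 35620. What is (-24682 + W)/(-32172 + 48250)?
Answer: 5469/8039 ≈ 0.68031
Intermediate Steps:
(-24682 + W)/(-32172 + 48250) = (-24682 + 35620)/(-32172 + 48250) = 10938/16078 = 10938*(1/16078) = 5469/8039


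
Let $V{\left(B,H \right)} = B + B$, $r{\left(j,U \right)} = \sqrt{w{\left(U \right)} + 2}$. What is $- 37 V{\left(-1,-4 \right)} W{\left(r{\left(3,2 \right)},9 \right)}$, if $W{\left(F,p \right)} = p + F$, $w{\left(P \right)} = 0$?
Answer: $666 + 74 \sqrt{2} \approx 770.65$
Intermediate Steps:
$r{\left(j,U \right)} = \sqrt{2}$ ($r{\left(j,U \right)} = \sqrt{0 + 2} = \sqrt{2}$)
$W{\left(F,p \right)} = F + p$
$V{\left(B,H \right)} = 2 B$
$- 37 V{\left(-1,-4 \right)} W{\left(r{\left(3,2 \right)},9 \right)} = - 37 \cdot 2 \left(-1\right) \left(\sqrt{2} + 9\right) = \left(-37\right) \left(-2\right) \left(9 + \sqrt{2}\right) = 74 \left(9 + \sqrt{2}\right) = 666 + 74 \sqrt{2}$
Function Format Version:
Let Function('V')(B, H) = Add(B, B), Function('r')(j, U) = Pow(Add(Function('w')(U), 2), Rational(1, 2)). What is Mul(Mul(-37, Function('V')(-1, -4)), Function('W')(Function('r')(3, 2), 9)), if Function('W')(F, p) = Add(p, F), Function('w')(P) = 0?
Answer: Add(666, Mul(74, Pow(2, Rational(1, 2)))) ≈ 770.65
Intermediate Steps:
Function('r')(j, U) = Pow(2, Rational(1, 2)) (Function('r')(j, U) = Pow(Add(0, 2), Rational(1, 2)) = Pow(2, Rational(1, 2)))
Function('W')(F, p) = Add(F, p)
Function('V')(B, H) = Mul(2, B)
Mul(Mul(-37, Function('V')(-1, -4)), Function('W')(Function('r')(3, 2), 9)) = Mul(Mul(-37, Mul(2, -1)), Add(Pow(2, Rational(1, 2)), 9)) = Mul(Mul(-37, -2), Add(9, Pow(2, Rational(1, 2)))) = Mul(74, Add(9, Pow(2, Rational(1, 2)))) = Add(666, Mul(74, Pow(2, Rational(1, 2))))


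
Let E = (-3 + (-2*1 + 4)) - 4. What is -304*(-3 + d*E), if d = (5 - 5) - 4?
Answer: -5168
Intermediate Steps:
d = -4 (d = 0 - 4 = -4)
E = -5 (E = (-3 + (-2 + 4)) - 4 = (-3 + 2) - 4 = -1 - 4 = -5)
-304*(-3 + d*E) = -304*(-3 - 4*(-5)) = -304*(-3 + 20) = -304*17 = -5168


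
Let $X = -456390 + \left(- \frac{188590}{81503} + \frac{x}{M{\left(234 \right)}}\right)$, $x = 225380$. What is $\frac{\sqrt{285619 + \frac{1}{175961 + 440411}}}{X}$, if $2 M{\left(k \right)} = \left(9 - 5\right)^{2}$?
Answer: $- \frac{81503 \sqrt{27127695779973017}}{10756061066795605} \approx -0.001248$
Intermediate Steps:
$M{\left(k \right)} = 8$ ($M{\left(k \right)} = \frac{\left(9 - 5\right)^{2}}{2} = \frac{4^{2}}{2} = \frac{1}{2} \cdot 16 = 8$)
$X = - \frac{69802398985}{163006}$ ($X = -456390 + \left(- \frac{188590}{81503} + \frac{225380}{8}\right) = -456390 + \left(\left(-188590\right) \frac{1}{81503} + 225380 \cdot \frac{1}{8}\right) = -456390 + \left(- \frac{188590}{81503} + \frac{56345}{2}\right) = -456390 + \frac{4591909355}{163006} = - \frac{69802398985}{163006} \approx -4.2822 \cdot 10^{5}$)
$\frac{\sqrt{285619 + \frac{1}{175961 + 440411}}}{X} = \frac{\sqrt{285619 + \frac{1}{175961 + 440411}}}{- \frac{69802398985}{163006}} = \sqrt{285619 + \frac{1}{616372}} \left(- \frac{163006}{69802398985}\right) = \sqrt{\frac{176047554269}{616372}} \left(- \frac{163006}{69802398985}\right) = \frac{\sqrt{27127695779973017}}{308186} \left(- \frac{163006}{69802398985}\right) = - \frac{81503 \sqrt{27127695779973017}}{10756061066795605}$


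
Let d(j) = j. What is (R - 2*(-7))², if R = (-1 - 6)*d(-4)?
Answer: 1764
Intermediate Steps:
R = 28 (R = (-1 - 6)*(-4) = -7*(-4) = 28)
(R - 2*(-7))² = (28 - 2*(-7))² = (28 + 14)² = 42² = 1764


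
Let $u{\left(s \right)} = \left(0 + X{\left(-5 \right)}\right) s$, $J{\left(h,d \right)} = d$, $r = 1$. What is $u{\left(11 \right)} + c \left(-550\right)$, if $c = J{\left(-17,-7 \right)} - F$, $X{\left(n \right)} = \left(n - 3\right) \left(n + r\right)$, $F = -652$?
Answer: $-354398$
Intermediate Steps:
$X{\left(n \right)} = \left(1 + n\right) \left(-3 + n\right)$ ($X{\left(n \right)} = \left(n - 3\right) \left(n + 1\right) = \left(-3 + n\right) \left(1 + n\right) = \left(1 + n\right) \left(-3 + n\right)$)
$u{\left(s \right)} = 32 s$ ($u{\left(s \right)} = \left(0 - \left(-7 - 25\right)\right) s = \left(0 + \left(-3 + 25 + 10\right)\right) s = \left(0 + 32\right) s = 32 s$)
$c = 645$ ($c = -7 - -652 = -7 + 652 = 645$)
$u{\left(11 \right)} + c \left(-550\right) = 32 \cdot 11 + 645 \left(-550\right) = 352 - 354750 = -354398$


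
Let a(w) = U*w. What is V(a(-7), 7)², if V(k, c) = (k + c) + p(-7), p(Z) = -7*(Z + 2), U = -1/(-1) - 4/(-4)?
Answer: 784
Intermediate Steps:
U = 2 (U = -1*(-1) - 4*(-¼) = 1 + 1 = 2)
a(w) = 2*w
p(Z) = -14 - 7*Z (p(Z) = -7*(2 + Z) = -14 - 7*Z)
V(k, c) = 35 + c + k (V(k, c) = (k + c) + (-14 - 7*(-7)) = (c + k) + (-14 + 49) = (c + k) + 35 = 35 + c + k)
V(a(-7), 7)² = (35 + 7 + 2*(-7))² = (35 + 7 - 14)² = 28² = 784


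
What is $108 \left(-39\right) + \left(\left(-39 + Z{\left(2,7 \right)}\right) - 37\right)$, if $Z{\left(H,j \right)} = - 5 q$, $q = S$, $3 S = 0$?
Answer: $-4288$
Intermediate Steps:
$S = 0$ ($S = \frac{1}{3} \cdot 0 = 0$)
$q = 0$
$Z{\left(H,j \right)} = 0$ ($Z{\left(H,j \right)} = \left(-5\right) 0 = 0$)
$108 \left(-39\right) + \left(\left(-39 + Z{\left(2,7 \right)}\right) - 37\right) = 108 \left(-39\right) + \left(\left(-39 + 0\right) - 37\right) = -4212 - 76 = -4288$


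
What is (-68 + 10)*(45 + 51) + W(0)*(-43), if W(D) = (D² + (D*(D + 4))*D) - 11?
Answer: -5095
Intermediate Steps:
W(D) = -11 + D² + D²*(4 + D) (W(D) = (D² + (D*(4 + D))*D) - 11 = (D² + D²*(4 + D)) - 11 = -11 + D² + D²*(4 + D))
(-68 + 10)*(45 + 51) + W(0)*(-43) = (-68 + 10)*(45 + 51) + (-11 + 0³ + 5*0²)*(-43) = -58*96 + (-11 + 0 + 5*0)*(-43) = -5568 + (-11 + 0 + 0)*(-43) = -5568 - 11*(-43) = -5568 + 473 = -5095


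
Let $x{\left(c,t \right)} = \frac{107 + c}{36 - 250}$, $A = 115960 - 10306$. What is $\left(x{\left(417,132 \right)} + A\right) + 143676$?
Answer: $\frac{26678048}{107} \approx 2.4933 \cdot 10^{5}$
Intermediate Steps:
$A = 105654$
$x{\left(c,t \right)} = - \frac{1}{2} - \frac{c}{214}$ ($x{\left(c,t \right)} = \frac{107 + c}{-214} = \left(107 + c\right) \left(- \frac{1}{214}\right) = - \frac{1}{2} - \frac{c}{214}$)
$\left(x{\left(417,132 \right)} + A\right) + 143676 = \left(\left(- \frac{1}{2} - \frac{417}{214}\right) + 105654\right) + 143676 = \left(- \frac{262}{107} + 105654\right) + 143676 = \frac{11304716}{107} + 143676 = \frac{26678048}{107}$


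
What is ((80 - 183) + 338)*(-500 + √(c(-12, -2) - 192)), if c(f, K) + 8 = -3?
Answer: -117500 + 235*I*√203 ≈ -1.175e+5 + 3348.2*I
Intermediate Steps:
c(f, K) = -11 (c(f, K) = -8 - 3 = -11)
((80 - 183) + 338)*(-500 + √(c(-12, -2) - 192)) = ((80 - 183) + 338)*(-500 + √(-11 - 192)) = (-103 + 338)*(-500 + √(-203)) = 235*(-500 + I*√203) = -117500 + 235*I*√203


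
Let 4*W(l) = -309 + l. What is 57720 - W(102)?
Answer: 231087/4 ≈ 57772.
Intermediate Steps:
W(l) = -309/4 + l/4 (W(l) = (-309 + l)/4 = -309/4 + l/4)
57720 - W(102) = 57720 - (-309/4 + (1/4)*102) = 57720 - (-309/4 + 51/2) = 57720 - 1*(-207/4) = 57720 + 207/4 = 231087/4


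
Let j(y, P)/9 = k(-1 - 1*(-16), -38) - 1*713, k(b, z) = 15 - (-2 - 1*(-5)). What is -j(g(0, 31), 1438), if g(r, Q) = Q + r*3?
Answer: 6309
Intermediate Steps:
g(r, Q) = Q + 3*r
k(b, z) = 12 (k(b, z) = 15 - (-2 + 5) = 15 - 1*3 = 15 - 3 = 12)
j(y, P) = -6309 (j(y, P) = 9*(12 - 1*713) = 9*(12 - 713) = 9*(-701) = -6309)
-j(g(0, 31), 1438) = -1*(-6309) = 6309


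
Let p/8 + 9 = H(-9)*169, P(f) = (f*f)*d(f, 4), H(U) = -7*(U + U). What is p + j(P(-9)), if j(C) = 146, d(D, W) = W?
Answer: 170426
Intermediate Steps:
H(U) = -14*U
P(f) = 4*f**2 (P(f) = (f*f)*4 = f**2*4 = 4*f**2)
p = 170280 (p = -72 + 8*(-14*(-9)*169) = -72 + 8*(126*169) = -72 + 8*21294 = -72 + 170352 = 170280)
p + j(P(-9)) = 170280 + 146 = 170426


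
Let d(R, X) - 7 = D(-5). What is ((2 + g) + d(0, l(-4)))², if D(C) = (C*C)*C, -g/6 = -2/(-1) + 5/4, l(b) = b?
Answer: 73441/4 ≈ 18360.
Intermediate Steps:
g = -39/2 (g = -6*(-2/(-1) + 5/4) = -6*(-2*(-1) + 5*(¼)) = -6*(2 + 5/4) = -6*13/4 = -39/2 ≈ -19.500)
D(C) = C³ (D(C) = C²*C = C³)
d(R, X) = -118 (d(R, X) = 7 + (-5)³ = 7 - 125 = -118)
((2 + g) + d(0, l(-4)))² = ((2 - 39/2) - 118)² = (-35/2 - 118)² = (-271/2)² = 73441/4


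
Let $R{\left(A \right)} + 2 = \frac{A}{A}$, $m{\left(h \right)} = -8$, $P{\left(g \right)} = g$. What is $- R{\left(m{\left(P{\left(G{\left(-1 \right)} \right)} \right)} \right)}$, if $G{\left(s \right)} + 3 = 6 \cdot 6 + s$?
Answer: $1$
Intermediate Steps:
$G{\left(s \right)} = 33 + s$ ($G{\left(s \right)} = -3 + \left(6 \cdot 6 + s\right) = -3 + \left(36 + s\right) = 33 + s$)
$R{\left(A \right)} = -1$ ($R{\left(A \right)} = -2 + \frac{A}{A} = -2 + 1 = -1$)
$- R{\left(m{\left(P{\left(G{\left(-1 \right)} \right)} \right)} \right)} = \left(-1\right) \left(-1\right) = 1$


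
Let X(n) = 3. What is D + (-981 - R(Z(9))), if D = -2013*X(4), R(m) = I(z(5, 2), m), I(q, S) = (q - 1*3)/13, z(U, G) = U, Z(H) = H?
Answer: -91262/13 ≈ -7020.2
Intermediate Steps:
I(q, S) = -3/13 + q/13 (I(q, S) = (q - 3)*(1/13) = (-3 + q)*(1/13) = -3/13 + q/13)
R(m) = 2/13 (R(m) = -3/13 + (1/13)*5 = -3/13 + 5/13 = 2/13)
D = -6039 (D = -2013*3 = -6039)
D + (-981 - R(Z(9))) = -6039 + (-981 - 1*2/13) = -6039 + (-981 - 2/13) = -6039 - 12755/13 = -91262/13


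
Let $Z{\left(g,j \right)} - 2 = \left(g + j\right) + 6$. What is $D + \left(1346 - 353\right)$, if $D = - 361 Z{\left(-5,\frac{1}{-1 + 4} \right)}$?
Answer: $- \frac{631}{3} \approx -210.33$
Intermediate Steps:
$Z{\left(g,j \right)} = 8 + g + j$ ($Z{\left(g,j \right)} = 2 + \left(\left(g + j\right) + 6\right) = 2 + \left(6 + g + j\right) = 8 + g + j$)
$D = - \frac{3610}{3}$ ($D = - 361 \left(8 - 5 + \frac{1}{-1 + 4}\right) = - 361 \left(8 - 5 + \frac{1}{3}\right) = \left(-361\right) \frac{10}{3} = - \frac{3610}{3} \approx -1203.3$)
$D + \left(1346 - 353\right) = - \frac{3610}{3} + \left(1346 - 353\right) = - \frac{3610}{3} + 993 = - \frac{631}{3}$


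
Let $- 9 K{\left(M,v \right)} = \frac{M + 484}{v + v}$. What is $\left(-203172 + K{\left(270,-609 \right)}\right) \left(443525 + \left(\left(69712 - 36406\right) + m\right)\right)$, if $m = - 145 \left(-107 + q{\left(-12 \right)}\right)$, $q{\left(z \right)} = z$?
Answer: $- \frac{18972652886570}{189} \approx -1.0038 \cdot 10^{11}$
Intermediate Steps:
$K{\left(M,v \right)} = - \frac{484 + M}{18 v}$ ($K{\left(M,v \right)} = - \frac{\left(M + 484\right) \frac{1}{v + v}}{9} = - \frac{\left(484 + M\right) \frac{1}{2 v}}{9} = - \frac{\frac{1}{2} \frac{1}{v} \left(484 + M\right)}{9} = - \frac{484 + M}{18 v}$)
$m = 17255$ ($m = - 145 \left(-107 - 12\right) = \left(-145\right) \left(-119\right) = 17255$)
$\left(-203172 + K{\left(270,-609 \right)}\right) \left(443525 + \left(\left(69712 - 36406\right) + m\right)\right) = \left(-203172 + \frac{-484 - 270}{18 \left(-609\right)}\right) \left(443525 + \left(\left(69712 - 36406\right) + 17255\right)\right) = \left(-203172 + \frac{1}{18} \left(- \frac{1}{609}\right) \left(-484 - 270\right)\right) \left(443525 + \left(33306 + 17255\right)\right) = \left(-203172 + \frac{1}{18} \left(- \frac{1}{609}\right) \left(-754\right)\right) \left(443525 + 50561\right) = \left(-203172 + \frac{13}{189}\right) 494086 = \left(- \frac{38399495}{189}\right) 494086 = - \frac{18972652886570}{189}$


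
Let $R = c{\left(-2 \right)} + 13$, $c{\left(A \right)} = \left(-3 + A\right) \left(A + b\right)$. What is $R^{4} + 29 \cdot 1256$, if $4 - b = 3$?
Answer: $141400$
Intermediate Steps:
$b = 1$ ($b = 4 - 3 = 1$)
$c{\left(A \right)} = \left(1 + A\right) \left(-3 + A\right)$ ($c{\left(A \right)} = \left(-3 + A\right) \left(A + 1\right) = \left(-3 + A\right) \left(1 + A\right) = \left(1 + A\right) \left(-3 + A\right)$)
$R = 18$ ($R = \left(-3 + \left(-2\right)^{2} - -4\right) + 13 = \left(-3 + 4 + 4\right) + 13 = 5 + 13 = 18$)
$R^{4} + 29 \cdot 1256 = 18^{4} + 29 \cdot 1256 = 104976 + 36424 = 141400$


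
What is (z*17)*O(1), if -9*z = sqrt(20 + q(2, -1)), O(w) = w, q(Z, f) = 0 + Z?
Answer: -17*sqrt(22)/9 ≈ -8.8597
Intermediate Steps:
q(Z, f) = Z
z = -sqrt(22)/9 (z = -sqrt(20 + 2)/9 = -sqrt(22)/9 ≈ -0.52116)
(z*17)*O(1) = (-sqrt(22)/9*17)*1 = -17*sqrt(22)/9*1 = -17*sqrt(22)/9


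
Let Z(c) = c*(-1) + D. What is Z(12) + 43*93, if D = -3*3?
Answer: 3978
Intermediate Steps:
D = -9
Z(c) = -9 - c (Z(c) = c*(-1) - 9 = -c - 9 = -9 - c)
Z(12) + 43*93 = (-9 - 1*12) + 43*93 = (-9 - 12) + 3999 = -21 + 3999 = 3978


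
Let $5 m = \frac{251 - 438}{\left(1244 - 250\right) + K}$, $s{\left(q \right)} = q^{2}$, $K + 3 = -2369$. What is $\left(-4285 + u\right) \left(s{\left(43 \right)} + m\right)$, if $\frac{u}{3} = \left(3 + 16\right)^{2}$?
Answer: $- \frac{20396414997}{3445} \approx -5.9206 \cdot 10^{6}$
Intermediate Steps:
$K = -2372$ ($K = -3 - 2369 = -2372$)
$u = 1083$ ($u = 3 \left(3 + 16\right)^{2} = 3 \cdot 19^{2} = 3 \cdot 361 = 1083$)
$m = \frac{187}{6890}$ ($m = \frac{\left(251 - 438\right) \frac{1}{\left(1244 - 250\right) - 2372}}{5} = \frac{\left(-187\right) \frac{1}{994 - 2372}}{5} = \frac{\left(-187\right) \frac{1}{-1378}}{5} = \frac{\left(-187\right) \left(- \frac{1}{1378}\right)}{5} = \frac{1}{5} \cdot \frac{187}{1378} = \frac{187}{6890} \approx 0.027141$)
$\left(-4285 + u\right) \left(s{\left(43 \right)} + m\right) = \left(-4285 + 1083\right) \left(43^{2} + \frac{187}{6890}\right) = - 3202 \left(1849 + \frac{187}{6890}\right) = \left(-3202\right) \frac{12739797}{6890} = - \frac{20396414997}{3445}$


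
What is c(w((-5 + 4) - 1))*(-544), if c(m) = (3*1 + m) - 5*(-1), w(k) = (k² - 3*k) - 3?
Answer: -8160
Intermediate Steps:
w(k) = -3 + k² - 3*k
c(m) = 8 + m (c(m) = (3 + m) + 5 = 8 + m)
c(w((-5 + 4) - 1))*(-544) = (8 + (-3 + ((-5 + 4) - 1)² - 3*((-5 + 4) - 1)))*(-544) = (8 + (-3 + (-1 - 1)² - 3*(-1 - 1)))*(-544) = (8 + (-3 + (-2)² - 3*(-2)))*(-544) = (8 + (-3 + 4 + 6))*(-544) = (8 + 7)*(-544) = 15*(-544) = -8160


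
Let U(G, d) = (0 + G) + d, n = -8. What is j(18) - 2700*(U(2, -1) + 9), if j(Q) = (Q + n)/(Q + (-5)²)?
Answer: -1160990/43 ≈ -27000.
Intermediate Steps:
U(G, d) = G + d
j(Q) = (-8 + Q)/(25 + Q) (j(Q) = (Q - 8)/(Q + (-5)²) = (-8 + Q)/(Q + 25) = (-8 + Q)/(25 + Q))
j(18) - 2700*(U(2, -1) + 9) = (-8 + 18)/(25 + 18) - 2700*((2 - 1) + 9) = 10/43 - 2700*(1 + 9) = (1/43)*10 - 2700*10 = 10/43 - 270*100 = 10/43 - 27000 = -1160990/43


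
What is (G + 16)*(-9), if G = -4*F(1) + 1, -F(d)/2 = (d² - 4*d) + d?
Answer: -9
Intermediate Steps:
F(d) = -2*d² + 6*d (F(d) = -2*((d² - 4*d) + d) = -2*(d² - 3*d) = -2*d² + 6*d)
G = -15 (G = -8*(3 - 1*1) + 1 = -8*(3 - 1) + 1 = -8*2 + 1 = -4*4 + 1 = -16 + 1 = -15)
(G + 16)*(-9) = (-15 + 16)*(-9) = 1*(-9) = -9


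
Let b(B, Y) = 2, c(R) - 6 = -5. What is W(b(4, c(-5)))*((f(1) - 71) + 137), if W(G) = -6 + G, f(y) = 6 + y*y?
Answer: -292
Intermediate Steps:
f(y) = 6 + y²
c(R) = 1 (c(R) = 6 - 5 = 1)
W(b(4, c(-5)))*((f(1) - 71) + 137) = (-6 + 2)*(((6 + 1²) - 71) + 137) = -4*(((6 + 1) - 71) + 137) = -4*((7 - 71) + 137) = -4*(-64 + 137) = -4*73 = -292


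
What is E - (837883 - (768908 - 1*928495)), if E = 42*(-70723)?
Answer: -3967836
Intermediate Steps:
E = -2970366
E - (837883 - (768908 - 1*928495)) = -2970366 - (837883 - (768908 - 1*928495)) = -2970366 - (837883 - (768908 - 928495)) = -2970366 - (837883 - 1*(-159587)) = -2970366 - (837883 + 159587) = -2970366 - 1*997470 = -2970366 - 997470 = -3967836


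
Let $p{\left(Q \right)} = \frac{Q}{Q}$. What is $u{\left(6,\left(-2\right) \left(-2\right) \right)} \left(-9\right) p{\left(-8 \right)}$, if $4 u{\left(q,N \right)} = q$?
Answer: $- \frac{27}{2} \approx -13.5$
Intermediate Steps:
$u{\left(q,N \right)} = \frac{q}{4}$
$p{\left(Q \right)} = 1$
$u{\left(6,\left(-2\right) \left(-2\right) \right)} \left(-9\right) p{\left(-8 \right)} = \frac{1}{4} \cdot 6 \left(-9\right) 1 = \frac{3}{2} \left(-9\right) 1 = \left(- \frac{27}{2}\right) 1 = - \frac{27}{2}$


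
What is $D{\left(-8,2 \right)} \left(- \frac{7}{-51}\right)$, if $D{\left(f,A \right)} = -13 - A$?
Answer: $- \frac{35}{17} \approx -2.0588$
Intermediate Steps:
$D{\left(-8,2 \right)} \left(- \frac{7}{-51}\right) = \left(-13 - 2\right) \left(- \frac{7}{-51}\right) = \left(-13 - 2\right) \left(\left(-7\right) \left(- \frac{1}{51}\right)\right) = \left(-15\right) \frac{7}{51} = - \frac{35}{17}$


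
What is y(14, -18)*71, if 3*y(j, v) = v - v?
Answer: 0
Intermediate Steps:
y(j, v) = 0 (y(j, v) = (v - v)/3 = (⅓)*0 = 0)
y(14, -18)*71 = 0*71 = 0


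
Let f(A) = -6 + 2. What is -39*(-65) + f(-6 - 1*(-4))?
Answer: 2531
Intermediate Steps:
f(A) = -4
-39*(-65) + f(-6 - 1*(-4)) = -39*(-65) - 4 = 2535 - 4 = 2531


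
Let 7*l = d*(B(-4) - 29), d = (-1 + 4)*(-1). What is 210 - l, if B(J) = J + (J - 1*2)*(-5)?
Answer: 1461/7 ≈ 208.71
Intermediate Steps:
B(J) = 10 - 4*J (B(J) = J + (J - 2)*(-5) = J + (-2 + J)*(-5) = J + (10 - 5*J) = 10 - 4*J)
d = -3 (d = 3*(-1) = -3)
l = 9/7 (l = (-3*((10 - 4*(-4)) - 29))/7 = (-3*((10 + 16) - 29))/7 = (-3*(26 - 29))/7 = (-3*(-3))/7 = (⅐)*9 = 9/7 ≈ 1.2857)
210 - l = 210 - 1*9/7 = 210 - 9/7 = 1461/7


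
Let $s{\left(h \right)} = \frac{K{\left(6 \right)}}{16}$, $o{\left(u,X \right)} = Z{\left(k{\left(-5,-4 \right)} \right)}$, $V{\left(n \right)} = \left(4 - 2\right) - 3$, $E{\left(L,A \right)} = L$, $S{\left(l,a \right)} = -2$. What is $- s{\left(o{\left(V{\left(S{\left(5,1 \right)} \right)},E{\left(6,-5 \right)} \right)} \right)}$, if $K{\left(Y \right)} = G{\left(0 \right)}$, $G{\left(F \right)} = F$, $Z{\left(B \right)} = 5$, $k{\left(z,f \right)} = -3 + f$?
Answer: $0$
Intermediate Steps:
$V{\left(n \right)} = -1$ ($V{\left(n \right)} = 2 - 3 = -1$)
$K{\left(Y \right)} = 0$
$o{\left(u,X \right)} = 5$
$s{\left(h \right)} = 0$ ($s{\left(h \right)} = \frac{0}{16} = 0 \cdot \frac{1}{16} = 0$)
$- s{\left(o{\left(V{\left(S{\left(5,1 \right)} \right)},E{\left(6,-5 \right)} \right)} \right)} = \left(-1\right) 0 = 0$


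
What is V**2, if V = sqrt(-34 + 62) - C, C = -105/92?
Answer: 248017/8464 + 105*sqrt(7)/23 ≈ 41.381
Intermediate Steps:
C = -105/92 (C = -105*1/92 = -105/92 ≈ -1.1413)
V = 105/92 + 2*sqrt(7) (V = sqrt(-34 + 62) - 1*(-105/92) = sqrt(28) + 105/92 = 2*sqrt(7) + 105/92 = 105/92 + 2*sqrt(7) ≈ 6.4328)
V**2 = (105/92 + 2*sqrt(7))**2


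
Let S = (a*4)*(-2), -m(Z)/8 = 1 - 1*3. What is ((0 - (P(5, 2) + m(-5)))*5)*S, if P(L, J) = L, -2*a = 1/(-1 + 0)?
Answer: 420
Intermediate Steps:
a = 1/2 (a = -1/(2*(-1 + 0)) = -1/2/(-1) = -1/2*(-1) = 1/2 ≈ 0.50000)
m(Z) = 16 (m(Z) = -8*(1 - 1*3) = -8*(1 - 3) = -8*(-2) = 16)
S = -4 (S = ((1/2)*4)*(-2) = 2*(-2) = -4)
((0 - (P(5, 2) + m(-5)))*5)*S = ((0 - (5 + 16))*5)*(-4) = ((0 - 1*21)*5)*(-4) = ((0 - 21)*5)*(-4) = -21*5*(-4) = -105*(-4) = 420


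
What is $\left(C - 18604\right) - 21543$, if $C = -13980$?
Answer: $-54127$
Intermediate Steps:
$\left(C - 18604\right) - 21543 = \left(-13980 - 18604\right) - 21543 = -32584 - 21543 = -54127$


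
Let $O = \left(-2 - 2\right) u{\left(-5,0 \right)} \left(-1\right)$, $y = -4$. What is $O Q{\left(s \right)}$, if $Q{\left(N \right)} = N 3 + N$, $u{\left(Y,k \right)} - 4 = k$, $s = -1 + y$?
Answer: $-320$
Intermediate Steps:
$s = -5$ ($s = -1 - 4 = -5$)
$u{\left(Y,k \right)} = 4 + k$
$Q{\left(N \right)} = 4 N$ ($Q{\left(N \right)} = 3 N + N = 4 N$)
$O = 16$ ($O = \left(-2 - 2\right) \left(4 + 0\right) \left(-1\right) = \left(-2 - 2\right) 4 \left(-1\right) = \left(-4\right) 4 \left(-1\right) = \left(-16\right) \left(-1\right) = 16$)
$O Q{\left(s \right)} = 16 \cdot 4 \left(-5\right) = 16 \left(-20\right) = -320$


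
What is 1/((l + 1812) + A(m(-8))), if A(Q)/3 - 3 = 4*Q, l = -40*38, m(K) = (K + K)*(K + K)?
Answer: 1/3373 ≈ 0.00029647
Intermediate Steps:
m(K) = 4*K² (m(K) = (2*K)*(2*K) = 4*K²)
l = -1520
A(Q) = 9 + 12*Q (A(Q) = 9 + 3*(4*Q) = 9 + 12*Q)
1/((l + 1812) + A(m(-8))) = 1/((-1520 + 1812) + (9 + 12*(4*(-8)²))) = 1/(292 + (9 + 12*(4*64))) = 1/(292 + (9 + 12*256)) = 1/(292 + (9 + 3072)) = 1/(292 + 3081) = 1/3373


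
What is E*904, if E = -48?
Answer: -43392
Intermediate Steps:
E*904 = -48*904 = -43392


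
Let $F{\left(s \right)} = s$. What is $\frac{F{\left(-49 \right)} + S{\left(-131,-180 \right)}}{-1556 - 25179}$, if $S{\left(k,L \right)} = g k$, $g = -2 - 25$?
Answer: $- \frac{3488}{26735} \approx -0.13047$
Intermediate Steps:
$g = -27$ ($g = -2 - 25 = -27$)
$S{\left(k,L \right)} = - 27 k$
$\frac{F{\left(-49 \right)} + S{\left(-131,-180 \right)}}{-1556 - 25179} = \frac{-49 - -3537}{-1556 - 25179} = \frac{-49 + 3537}{-26735} = 3488 \left(- \frac{1}{26735}\right) = - \frac{3488}{26735}$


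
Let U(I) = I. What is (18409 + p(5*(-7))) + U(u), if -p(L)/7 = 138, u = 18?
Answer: 17461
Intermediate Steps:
p(L) = -966 (p(L) = -7*138 = -966)
(18409 + p(5*(-7))) + U(u) = (18409 - 966) + 18 = 17443 + 18 = 17461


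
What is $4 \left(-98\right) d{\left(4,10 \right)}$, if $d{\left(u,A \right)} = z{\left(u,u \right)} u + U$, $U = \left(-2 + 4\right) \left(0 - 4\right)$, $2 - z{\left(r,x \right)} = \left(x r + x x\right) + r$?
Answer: $56448$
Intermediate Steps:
$z{\left(r,x \right)} = 2 - r - x^{2} - r x$ ($z{\left(r,x \right)} = 2 - \left(\left(x r + x x\right) + r\right) = 2 - \left(\left(r x + x^{2}\right) + r\right) = 2 - \left(\left(x^{2} + r x\right) + r\right) = 2 - \left(r + x^{2} + r x\right) = 2 - r - x^{2} - r x$)
$U = -8$ ($U = 2 \left(-4\right) = -8$)
$d{\left(u,A \right)} = -8 + u \left(2 - u - 2 u^{2}\right)$ ($d{\left(u,A \right)} = \left(2 - u - u^{2} - u u\right) u - 8 = \left(2 - u - u^{2} - u^{2}\right) u - 8 = \left(2 - u - 2 u^{2}\right) u - 8 = u \left(2 - u - 2 u^{2}\right) - 8 = -8 + u \left(2 - u - 2 u^{2}\right)$)
$4 \left(-98\right) d{\left(4,10 \right)} = 4 \left(-98\right) \left(-8 - 4 \left(-2 + 4 + 2 \cdot 4^{2}\right)\right) = - 392 \left(-8 - 4 \left(-2 + 4 + 2 \cdot 16\right)\right) = - 392 \left(-8 - 4 \left(-2 + 4 + 32\right)\right) = - 392 \left(-8 - 4 \cdot 34\right) = - 392 \left(-8 - 136\right) = \left(-392\right) \left(-144\right) = 56448$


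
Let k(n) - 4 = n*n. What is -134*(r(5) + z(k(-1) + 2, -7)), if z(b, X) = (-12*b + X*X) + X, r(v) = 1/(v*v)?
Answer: 140566/25 ≈ 5622.6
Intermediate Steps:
k(n) = 4 + n² (k(n) = 4 + n*n = 4 + n²)
r(v) = v⁻²
z(b, X) = X + X² - 12*b (z(b, X) = (-12*b + X²) + X = (X² - 12*b) + X = X + X² - 12*b)
-134*(r(5) + z(k(-1) + 2, -7)) = -134*(5⁻² + (-7 + (-7)² - 12*((4 + (-1)²) + 2))) = -134*(1/25 + (-7 + 49 - 12*((4 + 1) + 2))) = -134*(1/25 + (-7 + 49 - 12*(5 + 2))) = -134*(1/25 + (-7 + 49 - 12*7)) = -134*(1/25 + (-7 + 49 - 84)) = -134*(1/25 - 42) = -134*(-1049/25) = 140566/25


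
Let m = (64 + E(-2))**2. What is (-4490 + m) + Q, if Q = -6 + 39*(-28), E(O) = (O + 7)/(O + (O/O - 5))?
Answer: -57527/36 ≈ -1598.0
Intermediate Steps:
E(O) = (7 + O)/(-4 + O) (E(O) = (7 + O)/(O + (1 - 5)) = (7 + O)/(O - 4) = (7 + O)/(-4 + O))
Q = -1098 (Q = -6 - 1092 = -1098)
m = 143641/36 (m = (64 + (7 - 2)/(-4 - 2))**2 = (64 + 5/(-6))**2 = (64 - 1/6*5)**2 = (64 - 5/6)**2 = (379/6)**2 = 143641/36 ≈ 3990.0)
(-4490 + m) + Q = (-4490 + 143641/36) - 1098 = -17999/36 - 1098 = -57527/36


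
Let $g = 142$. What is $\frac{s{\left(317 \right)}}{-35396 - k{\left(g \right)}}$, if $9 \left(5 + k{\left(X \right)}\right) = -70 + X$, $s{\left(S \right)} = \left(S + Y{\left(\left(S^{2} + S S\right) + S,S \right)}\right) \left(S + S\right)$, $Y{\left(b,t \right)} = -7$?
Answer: $- \frac{196540}{35399} \approx -5.5521$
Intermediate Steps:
$s{\left(S \right)} = 2 S \left(-7 + S\right)$ ($s{\left(S \right)} = \left(S - 7\right) \left(S + S\right) = \left(-7 + S\right) 2 S = 2 S \left(-7 + S\right)$)
$k{\left(X \right)} = - \frac{115}{9} + \frac{X}{9}$ ($k{\left(X \right)} = -5 + \frac{-70 + X}{9} = -5 + \left(- \frac{70}{9} + \frac{X}{9}\right) = - \frac{115}{9} + \frac{X}{9}$)
$\frac{s{\left(317 \right)}}{-35396 - k{\left(g \right)}} = \frac{2 \cdot 317 \left(-7 + 317\right)}{-35396 - \left(- \frac{115}{9} + \frac{1}{9} \cdot 142\right)} = \frac{2 \cdot 317 \cdot 310}{-35396 - \left(- \frac{115}{9} + \frac{142}{9}\right)} = \frac{196540}{-35396 - 3} = \frac{196540}{-35399} = 196540 \left(- \frac{1}{35399}\right) = - \frac{196540}{35399}$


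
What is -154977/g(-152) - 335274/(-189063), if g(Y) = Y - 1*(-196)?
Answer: -9761888165/2772924 ≈ -3520.4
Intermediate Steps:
g(Y) = 196 + Y (g(Y) = Y + 196 = 196 + Y)
-154977/g(-152) - 335274/(-189063) = -154977/(196 - 152) - 335274/(-189063) = -154977/44 - 335274*(-1/189063) = -154977*1/44 + 111758/63021 = -154977/44 + 111758/63021 = -9761888165/2772924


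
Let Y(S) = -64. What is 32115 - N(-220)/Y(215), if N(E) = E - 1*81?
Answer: 2055059/64 ≈ 32110.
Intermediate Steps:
N(E) = -81 + E (N(E) = E - 81 = -81 + E)
32115 - N(-220)/Y(215) = 32115 - (-81 - 220)/(-64) = 32115 - (-301)*(-1)/64 = 32115 - 1*301/64 = 32115 - 301/64 = 2055059/64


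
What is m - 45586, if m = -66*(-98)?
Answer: -39118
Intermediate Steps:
m = 6468
m - 45586 = 6468 - 45586 = -39118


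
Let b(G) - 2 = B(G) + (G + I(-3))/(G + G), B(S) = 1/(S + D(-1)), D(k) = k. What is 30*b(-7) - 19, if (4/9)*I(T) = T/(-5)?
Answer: 691/14 ≈ 49.357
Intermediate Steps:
I(T) = -9*T/20 (I(T) = 9*(T/(-5))/4 = 9*(T*(-⅕))/4 = 9*(-T/5)/4 = -9*T/20)
B(S) = 1/(-1 + S) (B(S) = 1/(S - 1) = 1/(-1 + S))
b(G) = 2 + 1/(-1 + G) + (27/20 + G)/(2*G) (b(G) = 2 + (1/(-1 + G) + (G - 9/20*(-3))/(G + G)) = 2 + (1/(-1 + G) + (G + 27/20)/((2*G))) = 2 + (1/(-1 + G) + (27/20 + G)*(1/(2*G))) = 2 + (1/(-1 + G) + (27/20 + G)/(2*G)) = 2 + 1/(-1 + G) + (27/20 + G)/(2*G))
30*b(-7) - 19 = 30*((1/40)*(-27 - 33*(-7) + 100*(-7)²)/(-7*(-1 - 7))) - 19 = 30*((1/40)*(-⅐)*(-27 + 231 + 100*49)/(-8)) - 19 = 30*((1/40)*(-⅐)*(-⅛)*(-27 + 231 + 4900)) - 19 = 30*((1/40)*(-⅐)*(-⅛)*5104) - 19 = 30*(319/140) - 19 = 957/14 - 19 = 691/14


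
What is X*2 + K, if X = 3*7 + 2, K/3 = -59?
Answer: -131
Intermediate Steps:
K = -177 (K = 3*(-59) = -177)
X = 23 (X = 21 + 2 = 23)
X*2 + K = 23*2 - 177 = 46 - 177 = -131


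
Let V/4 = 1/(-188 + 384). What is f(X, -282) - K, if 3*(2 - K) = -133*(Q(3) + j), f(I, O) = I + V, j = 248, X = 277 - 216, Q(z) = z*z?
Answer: -1666193/147 ≈ -11335.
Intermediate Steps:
Q(z) = z**2
X = 61
V = 1/49 (V = 4/(-188 + 384) = 4/196 = 4*(1/196) = 1/49 ≈ 0.020408)
f(I, O) = 1/49 + I (f(I, O) = I + 1/49 = 1/49 + I)
K = 34187/3 (K = 2 - (-133)*(3**2 + 248)/3 = 2 - (-133)*(9 + 248)/3 = 2 - (-133)*257/3 = 2 - 1/3*(-34181) = 2 + 34181/3 = 34187/3 ≈ 11396.)
f(X, -282) - K = (1/49 + 61) - 1*34187/3 = 2990/49 - 34187/3 = -1666193/147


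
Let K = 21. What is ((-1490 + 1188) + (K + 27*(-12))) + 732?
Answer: 127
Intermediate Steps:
((-1490 + 1188) + (K + 27*(-12))) + 732 = ((-1490 + 1188) + (21 + 27*(-12))) + 732 = (-302 + (21 - 324)) + 732 = (-302 - 303) + 732 = -605 + 732 = 127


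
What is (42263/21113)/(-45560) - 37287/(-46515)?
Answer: 2390980544861/2982877576280 ≈ 0.80157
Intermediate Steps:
(42263/21113)/(-45560) - 37287/(-46515) = (42263*(1/21113))*(-1/45560) - 37287*(-1/46515) = (42263/21113)*(-1/45560) + 12429/15505 = -42263/961908280 + 12429/15505 = 2390980544861/2982877576280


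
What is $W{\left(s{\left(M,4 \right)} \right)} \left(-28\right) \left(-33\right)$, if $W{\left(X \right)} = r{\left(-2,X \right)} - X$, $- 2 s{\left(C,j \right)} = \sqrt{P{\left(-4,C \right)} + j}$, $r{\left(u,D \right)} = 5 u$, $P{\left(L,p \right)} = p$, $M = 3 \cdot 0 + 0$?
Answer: $-8316$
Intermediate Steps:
$M = 0$ ($M = 0 + 0 = 0$)
$s{\left(C,j \right)} = - \frac{\sqrt{C + j}}{2}$
$W{\left(X \right)} = -10 - X$ ($W{\left(X \right)} = 5 \left(-2\right) - X = -10 - X$)
$W{\left(s{\left(M,4 \right)} \right)} \left(-28\right) \left(-33\right) = \left(-10 - - \frac{\sqrt{0 + 4}}{2}\right) \left(-28\right) \left(-33\right) = \left(-10 - - \frac{\sqrt{4}}{2}\right) \left(-28\right) \left(-33\right) = \left(-10 - \left(- \frac{1}{2}\right) 2\right) \left(-28\right) \left(-33\right) = \left(-10 - -1\right) \left(-28\right) \left(-33\right) = \left(-10 + 1\right) \left(-28\right) \left(-33\right) = \left(-9\right) \left(-28\right) \left(-33\right) = 252 \left(-33\right) = -8316$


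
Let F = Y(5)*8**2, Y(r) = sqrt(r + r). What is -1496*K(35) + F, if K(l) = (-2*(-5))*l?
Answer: -523600 + 64*sqrt(10) ≈ -5.2340e+5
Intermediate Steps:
Y(r) = sqrt(2)*sqrt(r) (Y(r) = sqrt(2*r) = sqrt(2)*sqrt(r))
F = 64*sqrt(10) (F = (sqrt(2)*sqrt(5))*8**2 = sqrt(10)*64 = 64*sqrt(10) ≈ 202.39)
K(l) = 10*l
-1496*K(35) + F = -14960*35 + 64*sqrt(10) = -1496*350 + 64*sqrt(10) = -523600 + 64*sqrt(10)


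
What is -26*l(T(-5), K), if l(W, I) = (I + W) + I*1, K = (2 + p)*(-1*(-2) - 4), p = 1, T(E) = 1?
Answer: 286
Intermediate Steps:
K = -6 (K = (2 + 1)*(-1*(-2) - 4) = 3*(2 - 4) = 3*(-2) = -6)
l(W, I) = W + 2*I (l(W, I) = (I + W) + I = W + 2*I)
-26*l(T(-5), K) = -26*(1 + 2*(-6)) = -26*(1 - 12) = -26*(-11) = 286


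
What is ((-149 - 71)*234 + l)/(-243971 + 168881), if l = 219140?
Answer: -16766/7509 ≈ -2.2328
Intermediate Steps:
((-149 - 71)*234 + l)/(-243971 + 168881) = ((-149 - 71)*234 + 219140)/(-243971 + 168881) = (-220*234 + 219140)/(-75090) = (-51480 + 219140)*(-1/75090) = 167660*(-1/75090) = -16766/7509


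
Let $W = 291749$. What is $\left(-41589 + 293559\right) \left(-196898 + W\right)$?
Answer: $23899606470$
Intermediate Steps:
$\left(-41589 + 293559\right) \left(-196898 + W\right) = \left(-41589 + 293559\right) \left(-196898 + 291749\right) = 251970 \cdot 94851 = 23899606470$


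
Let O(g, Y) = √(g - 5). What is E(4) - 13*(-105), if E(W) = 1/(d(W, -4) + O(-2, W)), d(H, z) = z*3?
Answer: 206103/151 - I*√7/151 ≈ 1364.9 - 0.017522*I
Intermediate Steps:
d(H, z) = 3*z
O(g, Y) = √(-5 + g)
E(W) = 1/(-12 + I*√7) (E(W) = 1/(3*(-4) + √(-5 - 2)) = 1/(-12 + √(-7)) = 1/(-12 + I*√7))
E(4) - 13*(-105) = (-12/151 - I*√7/151) - 13*(-105) = (-12/151 - I*√7/151) + 1365 = 206103/151 - I*√7/151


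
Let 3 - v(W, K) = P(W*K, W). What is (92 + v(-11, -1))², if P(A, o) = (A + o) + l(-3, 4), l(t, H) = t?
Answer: 9604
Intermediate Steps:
P(A, o) = -3 + A + o (P(A, o) = (A + o) - 3 = -3 + A + o)
v(W, K) = 6 - W - K*W (v(W, K) = 3 - (-3 + W*K + W) = 3 - (-3 + K*W + W) = 3 - (-3 + W + K*W) = 3 + (3 - W - K*W) = 6 - W - K*W)
(92 + v(-11, -1))² = (92 + (6 - 1*(-11) - 1*(-1)*(-11)))² = (92 + (6 + 11 - 11))² = (92 + 6)² = 98² = 9604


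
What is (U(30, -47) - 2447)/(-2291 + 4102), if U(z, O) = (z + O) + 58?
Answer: -2406/1811 ≈ -1.3285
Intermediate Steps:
U(z, O) = 58 + O + z (U(z, O) = (O + z) + 58 = 58 + O + z)
(U(30, -47) - 2447)/(-2291 + 4102) = ((58 - 47 + 30) - 2447)/(-2291 + 4102) = (41 - 2447)/1811 = -2406*1/1811 = -2406/1811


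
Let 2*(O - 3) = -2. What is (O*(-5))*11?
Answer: -110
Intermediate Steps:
O = 2 (O = 3 + (1/2)*(-2) = 3 - 1 = 2)
(O*(-5))*11 = (2*(-5))*11 = -10*11 = -110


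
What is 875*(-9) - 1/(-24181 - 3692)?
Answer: -219499874/27873 ≈ -7875.0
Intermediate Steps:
875*(-9) - 1/(-24181 - 3692) = -7875 - 1/(-27873) = -7875 - 1*(-1/27873) = -7875 + 1/27873 = -219499874/27873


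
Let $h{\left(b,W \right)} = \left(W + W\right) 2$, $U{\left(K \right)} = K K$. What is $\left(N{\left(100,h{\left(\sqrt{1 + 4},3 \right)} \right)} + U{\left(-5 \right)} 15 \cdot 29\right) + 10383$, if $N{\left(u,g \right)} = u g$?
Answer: $22458$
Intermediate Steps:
$U{\left(K \right)} = K^{2}$
$h{\left(b,W \right)} = 4 W$ ($h{\left(b,W \right)} = 2 W 2 = 4 W$)
$N{\left(u,g \right)} = g u$
$\left(N{\left(100,h{\left(\sqrt{1 + 4},3 \right)} \right)} + U{\left(-5 \right)} 15 \cdot 29\right) + 10383 = \left(4 \cdot 3 \cdot 100 + \left(-5\right)^{2} \cdot 15 \cdot 29\right) + 10383 = \left(12 \cdot 100 + 25 \cdot 15 \cdot 29\right) + 10383 = \left(1200 + 375 \cdot 29\right) + 10383 = \left(1200 + 10875\right) + 10383 = 12075 + 10383 = 22458$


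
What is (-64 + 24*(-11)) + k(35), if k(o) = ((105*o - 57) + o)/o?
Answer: -7827/35 ≈ -223.63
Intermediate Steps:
k(o) = (-57 + 106*o)/o (k(o) = ((-57 + 105*o) + o)/o = (-57 + 106*o)/o)
(-64 + 24*(-11)) + k(35) = (-64 + 24*(-11)) + (106 - 57/35) = (-64 - 264) + (106 - 57*1/35) = -328 + (106 - 57/35) = -328 + 3653/35 = -7827/35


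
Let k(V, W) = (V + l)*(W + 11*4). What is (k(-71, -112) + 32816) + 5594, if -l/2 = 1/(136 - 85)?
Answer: 129722/3 ≈ 43241.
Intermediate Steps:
l = -2/51 (l = -2/(136 - 85) = -2/51 ≈ -0.039216)
k(V, W) = (44 + W)*(-2/51 + V) (k(V, W) = (V - 2/51)*(W + 11*4) = (-2/51 + V)*(W + 44) = (-2/51 + V)*(44 + W) = (44 + W)*(-2/51 + V))
(k(-71, -112) + 32816) + 5594 = ((-88/51 + 44*(-71) - 2/51*(-112) - 71*(-112)) + 32816) + 5594 = ((-88/51 - 3124 + 224/51 + 7952) + 32816) + 5594 = (14492/3 + 32816) + 5594 = 112940/3 + 5594 = 129722/3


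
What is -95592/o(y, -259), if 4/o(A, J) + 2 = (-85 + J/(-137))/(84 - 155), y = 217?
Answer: 192809064/9727 ≈ 19822.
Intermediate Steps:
o(A, J) = 4/(-57/71 + J/9727) (o(A, J) = 4/(-2 + (-85 + J/(-137))/(84 - 155)) = 4/(-2 + (-85 + J*(-1/137))/(-71)) = 4/(-2 + (-85 - J/137)*(-1/71)) = 4/(-2 + (85/71 + J/9727)) = 4/(-57/71 + J/9727))
-95592/o(y, -259) = -95592/(38908/(-7809 - 259)) = -95592/(38908/(-8068)) = -95592/(38908*(-1/8068)) = -95592/(-9727/2017) = -95592*(-2017/9727) = 192809064/9727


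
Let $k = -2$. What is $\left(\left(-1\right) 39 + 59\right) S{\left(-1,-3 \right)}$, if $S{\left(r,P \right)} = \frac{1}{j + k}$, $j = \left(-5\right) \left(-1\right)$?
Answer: $\frac{20}{3} \approx 6.6667$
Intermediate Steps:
$j = 5$
$S{\left(r,P \right)} = \frac{1}{3}$ ($S{\left(r,P \right)} = \frac{1}{5 - 2} = \frac{1}{3}$)
$\left(\left(-1\right) 39 + 59\right) S{\left(-1,-3 \right)} = \left(\left(-1\right) 39 + 59\right) \frac{1}{3} = \left(-39 + 59\right) \frac{1}{3} = 20 \cdot \frac{1}{3} = \frac{20}{3}$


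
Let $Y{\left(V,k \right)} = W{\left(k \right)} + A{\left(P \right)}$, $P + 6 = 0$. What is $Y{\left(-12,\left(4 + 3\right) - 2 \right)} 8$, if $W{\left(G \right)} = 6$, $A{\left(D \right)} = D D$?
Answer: $336$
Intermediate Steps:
$P = -6$ ($P = -6 + 0 = -6$)
$A{\left(D \right)} = D^{2}$
$Y{\left(V,k \right)} = 42$ ($Y{\left(V,k \right)} = 6 + \left(-6\right)^{2} = 6 + 36 = 42$)
$Y{\left(-12,\left(4 + 3\right) - 2 \right)} 8 = 42 \cdot 8 = 336$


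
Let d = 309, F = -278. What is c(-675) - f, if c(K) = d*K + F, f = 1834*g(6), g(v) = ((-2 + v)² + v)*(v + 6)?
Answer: -693029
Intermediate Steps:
g(v) = (6 + v)*(v + (-2 + v)²) (g(v) = (v + (-2 + v)²)*(6 + v) = (6 + v)*(v + (-2 + v)²))
f = 484176 (f = 1834*(24 + 6³ - 14*6 + 3*6²) = 1834*(24 + 216 - 84 + 3*36) = 1834*(24 + 216 - 84 + 108) = 1834*264 = 484176)
c(K) = -278 + 309*K (c(K) = 309*K - 278 = -278 + 309*K)
c(-675) - f = (-278 + 309*(-675)) - 1*484176 = (-278 - 208575) - 484176 = -208853 - 484176 = -693029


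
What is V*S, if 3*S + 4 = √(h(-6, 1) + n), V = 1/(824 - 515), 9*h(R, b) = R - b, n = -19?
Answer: -4/927 + I*√178/2781 ≈ -0.004315 + 0.0047974*I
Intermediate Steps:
h(R, b) = -b/9 + R/9 (h(R, b) = (R - b)/9 = -b/9 + R/9)
V = 1/309 ≈ 0.0032362
S = -4/3 + I*√178/9 (S = -4/3 + √((-⅑*1 + (⅑)*(-6)) - 19)/3 = -4/3 + √((-⅑ - ⅔) - 19)/3 = -4/3 + √(-7/9 - 19)/3 = -4/3 + √(-178/9)/3 = -4/3 + (I*√178/3)/3 = -4/3 + I*√178/9 ≈ -1.3333 + 1.4824*I)
V*S = (-4/3 + I*√178/9)/309 = -4/927 + I*√178/2781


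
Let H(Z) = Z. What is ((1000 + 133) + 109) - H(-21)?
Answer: 1263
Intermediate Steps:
((1000 + 133) + 109) - H(-21) = ((1000 + 133) + 109) - 1*(-21) = (1133 + 109) + 21 = 1242 + 21 = 1263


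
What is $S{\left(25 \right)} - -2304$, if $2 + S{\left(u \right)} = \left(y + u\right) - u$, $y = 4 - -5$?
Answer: $2311$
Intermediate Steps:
$y = 9$ ($y = 4 + 5 = 9$)
$S{\left(u \right)} = 7$ ($S{\left(u \right)} = -2 + \left(\left(9 + u\right) - u\right) = -2 + 9 = 7$)
$S{\left(25 \right)} - -2304 = 7 - -2304 = 7 + 2304 = 2311$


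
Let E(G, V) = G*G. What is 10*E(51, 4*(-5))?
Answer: 26010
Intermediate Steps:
E(G, V) = G²
10*E(51, 4*(-5)) = 10*51² = 10*2601 = 26010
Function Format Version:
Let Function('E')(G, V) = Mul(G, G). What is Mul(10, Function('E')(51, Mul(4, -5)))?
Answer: 26010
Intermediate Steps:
Function('E')(G, V) = Pow(G, 2)
Mul(10, Function('E')(51, Mul(4, -5))) = Mul(10, Pow(51, 2)) = Mul(10, 2601) = 26010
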